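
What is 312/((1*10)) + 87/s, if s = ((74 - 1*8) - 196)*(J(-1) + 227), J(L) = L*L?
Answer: 308227/9880 ≈ 31.197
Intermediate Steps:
J(L) = L²
s = -29640 (s = ((74 - 1*8) - 196)*((-1)² + 227) = ((74 - 8) - 196)*(1 + 227) = (66 - 196)*228 = -130*228 = -29640)
312/((1*10)) + 87/s = 312/((1*10)) + 87/(-29640) = 312/10 + 87*(-1/29640) = 312*(⅒) - 29/9880 = 156/5 - 29/9880 = 308227/9880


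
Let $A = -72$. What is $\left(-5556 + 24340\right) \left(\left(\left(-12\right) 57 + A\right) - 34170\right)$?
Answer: $-656049984$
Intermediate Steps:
$\left(-5556 + 24340\right) \left(\left(\left(-12\right) 57 + A\right) - 34170\right) = \left(-5556 + 24340\right) \left(\left(\left(-12\right) 57 - 72\right) - 34170\right) = 18784 \left(\left(-684 - 72\right) - 34170\right) = 18784 \left(-756 - 34170\right) = 18784 \left(-34926\right) = -656049984$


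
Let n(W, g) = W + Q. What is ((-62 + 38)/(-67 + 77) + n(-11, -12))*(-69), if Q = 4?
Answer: 3243/5 ≈ 648.60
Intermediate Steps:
n(W, g) = 4 + W (n(W, g) = W + 4 = 4 + W)
((-62 + 38)/(-67 + 77) + n(-11, -12))*(-69) = ((-62 + 38)/(-67 + 77) + (4 - 11))*(-69) = (-24/10 - 7)*(-69) = (-24*⅒ - 7)*(-69) = (-12/5 - 7)*(-69) = -47/5*(-69) = 3243/5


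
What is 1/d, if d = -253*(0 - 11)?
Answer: 1/2783 ≈ 0.00035932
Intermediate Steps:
d = 2783 (d = -253*(-11) = 2783)
1/d = 1/2783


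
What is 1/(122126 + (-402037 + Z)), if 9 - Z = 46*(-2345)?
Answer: -1/172032 ≈ -5.8129e-6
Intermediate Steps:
Z = 107879 (Z = 9 - 46*(-2345) = 9 - 1*(-107870) = 9 + 107870 = 107879)
1/(122126 + (-402037 + Z)) = 1/(122126 + (-402037 + 107879)) = 1/(122126 - 294158) = 1/(-172032) = -1/172032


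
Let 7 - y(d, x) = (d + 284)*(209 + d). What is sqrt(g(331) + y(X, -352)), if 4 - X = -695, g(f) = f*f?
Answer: 2*I*sqrt(195749) ≈ 884.87*I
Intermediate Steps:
g(f) = f**2
X = 699 (X = 4 - 1*(-695) = 4 + 695 = 699)
y(d, x) = 7 - (209 + d)*(284 + d) (y(d, x) = 7 - (d + 284)*(209 + d) = 7 - (284 + d)*(209 + d) = 7 - (209 + d)*(284 + d))
sqrt(g(331) + y(X, -352)) = sqrt(331**2 + (-59349 - 1*699**2 - 493*699)) = sqrt(109561 + (-59349 - 1*488601 - 344607)) = sqrt(109561 + (-59349 - 488601 - 344607)) = sqrt(109561 - 892557) = sqrt(-782996) = 2*I*sqrt(195749)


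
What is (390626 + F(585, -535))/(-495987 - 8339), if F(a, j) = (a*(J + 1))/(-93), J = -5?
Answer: -6055093/7817053 ≈ -0.77460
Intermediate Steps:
F(a, j) = 4*a/93 (F(a, j) = (a*(-5 + 1))/(-93) = (a*(-4))*(-1/93) = -4*a*(-1/93) = 4*a/93)
(390626 + F(585, -535))/(-495987 - 8339) = (390626 + (4/93)*585)/(-495987 - 8339) = (390626 + 780/31)/(-504326) = (12110186/31)*(-1/504326) = -6055093/7817053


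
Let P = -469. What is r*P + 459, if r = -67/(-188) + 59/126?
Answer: 122239/1692 ≈ 72.245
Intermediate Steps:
r = 9767/11844 (r = -67*(-1/188) + 59*(1/126) = 67/188 + 59/126 = 9767/11844 ≈ 0.82464)
r*P + 459 = (9767/11844)*(-469) + 459 = -654389/1692 + 459 = 122239/1692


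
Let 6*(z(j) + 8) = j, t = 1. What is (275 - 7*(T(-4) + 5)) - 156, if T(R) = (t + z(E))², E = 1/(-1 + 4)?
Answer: -82159/324 ≈ -253.58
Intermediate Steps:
E = ⅓ (E = 1/3 = ⅓ ≈ 0.33333)
z(j) = -8 + j/6
T(R) = 15625/324 (T(R) = (1 + (-8 + (⅙)*(⅓)))² = (1 + (-8 + 1/18))² = (1 - 143/18)² = (-125/18)² = 15625/324)
(275 - 7*(T(-4) + 5)) - 156 = (275 - 7*(15625/324 + 5)) - 156 = (275 - 7*17245/324) - 156 = (275 - 120715/324) - 156 = -31615/324 - 156 = -82159/324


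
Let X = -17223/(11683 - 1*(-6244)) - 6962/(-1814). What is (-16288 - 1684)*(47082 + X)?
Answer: -13759186505118928/16259789 ≈ -8.4621e+8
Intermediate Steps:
X = 46782626/16259789 (X = -17223/(11683 + 6244) - 6962*(-1/1814) = -17223/17927 + 3481/907 = 46782626/16259789 ≈ 2.8772)
(-16288 - 1684)*(47082 + X) = (-16288 - 1684)*(47082 + 46782626/16259789) = -17972*765590168324/16259789 = -13759186505118928/16259789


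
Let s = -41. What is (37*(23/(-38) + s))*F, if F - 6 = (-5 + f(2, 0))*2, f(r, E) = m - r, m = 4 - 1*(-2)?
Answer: -116994/19 ≈ -6157.6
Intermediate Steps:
m = 6 (m = 4 + 2 = 6)
f(r, E) = 6 - r
F = 4 (F = 6 + (-5 + (6 - 1*2))*2 = 6 + (-5 + (6 - 2))*2 = 6 + (-5 + 4)*2 = 6 - 1*2 = 6 - 2 = 4)
(37*(23/(-38) + s))*F = (37*(23/(-38) - 41))*4 = (37*(23*(-1/38) - 41))*4 = (37*(-23/38 - 41))*4 = (37*(-1581/38))*4 = -58497/38*4 = -116994/19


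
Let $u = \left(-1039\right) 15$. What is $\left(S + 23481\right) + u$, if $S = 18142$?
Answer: $26038$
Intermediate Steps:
$u = -15585$
$\left(S + 23481\right) + u = \left(18142 + 23481\right) - 15585 = 41623 - 15585 = 26038$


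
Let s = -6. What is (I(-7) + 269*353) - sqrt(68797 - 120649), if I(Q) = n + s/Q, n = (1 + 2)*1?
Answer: 664726/7 - 2*I*sqrt(12963) ≈ 94961.0 - 227.71*I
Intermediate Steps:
n = 3 (n = 3*1 = 3)
I(Q) = 3 - 6/Q
(I(-7) + 269*353) - sqrt(68797 - 120649) = ((3 - 6/(-7)) + 269*353) - sqrt(68797 - 120649) = ((3 - 6*(-1/7)) + 94957) - sqrt(-51852) = ((3 + 6/7) + 94957) - 2*I*sqrt(12963) = (27/7 + 94957) - 2*I*sqrt(12963) = 664726/7 - 2*I*sqrt(12963)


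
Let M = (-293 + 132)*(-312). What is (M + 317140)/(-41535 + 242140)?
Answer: 367372/200605 ≈ 1.8313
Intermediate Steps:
M = 50232 (M = -161*(-312) = 50232)
(M + 317140)/(-41535 + 242140) = (50232 + 317140)/(-41535 + 242140) = 367372/200605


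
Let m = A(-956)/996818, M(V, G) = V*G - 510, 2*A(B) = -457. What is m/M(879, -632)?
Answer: 457/1108537374168 ≈ 4.1226e-10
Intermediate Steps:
A(B) = -457/2 (A(B) = (½)*(-457) = -457/2)
M(V, G) = -510 + G*V (M(V, G) = G*V - 510 = -510 + G*V)
m = -457/1993636 (m = -457/2/996818 = -457/2*1/996818 = -457/1993636 ≈ -0.00022923)
m/M(879, -632) = -457/(1993636*(-510 - 632*879)) = -457/(1993636*(-510 - 555528)) = -457/1993636/(-556038) = -457/1993636*(-1/556038) = 457/1108537374168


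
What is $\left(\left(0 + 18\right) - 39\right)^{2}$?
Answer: $441$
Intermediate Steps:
$\left(\left(0 + 18\right) - 39\right)^{2} = \left(18 - 39\right)^{2} = \left(-21\right)^{2} = 441$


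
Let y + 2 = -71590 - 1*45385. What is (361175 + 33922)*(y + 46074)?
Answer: -28013562591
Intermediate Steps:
y = -116977 (y = -2 + (-71590 - 1*45385) = -2 + (-71590 - 45385) = -2 - 116975 = -116977)
(361175 + 33922)*(y + 46074) = (361175 + 33922)*(-116977 + 46074) = 395097*(-70903) = -28013562591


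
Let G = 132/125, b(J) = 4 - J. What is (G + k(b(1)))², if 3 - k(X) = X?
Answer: 17424/15625 ≈ 1.1151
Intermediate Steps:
k(X) = 3 - X
G = 132/125 (G = 132*(1/125) = 132/125 ≈ 1.0560)
(G + k(b(1)))² = (132/125 + (3 - (4 - 1*1)))² = (132/125 + (3 - (4 - 1)))² = (132/125 + (3 - 1*3))² = (132/125 + (3 - 3))² = (132/125 + 0)² = (132/125)² = 17424/15625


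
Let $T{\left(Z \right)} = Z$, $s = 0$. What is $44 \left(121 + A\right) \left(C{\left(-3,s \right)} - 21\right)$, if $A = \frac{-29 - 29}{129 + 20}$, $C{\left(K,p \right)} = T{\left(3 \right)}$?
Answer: $- \frac{14233032}{149} \approx -95524.0$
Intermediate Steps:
$C{\left(K,p \right)} = 3$
$A = - \frac{58}{149} \approx -0.38926$
$44 \left(121 + A\right) \left(C{\left(-3,s \right)} - 21\right) = 44 \left(121 - \frac{58}{149}\right) \left(3 - 21\right) = 44 \cdot \frac{17971}{149} \left(-18\right) = 44 \left(- \frac{323478}{149}\right) = - \frac{14233032}{149}$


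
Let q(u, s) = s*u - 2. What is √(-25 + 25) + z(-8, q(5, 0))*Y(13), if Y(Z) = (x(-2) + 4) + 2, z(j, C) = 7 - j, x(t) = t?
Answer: 60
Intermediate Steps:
q(u, s) = -2 + s*u
Y(Z) = 4 (Y(Z) = (-2 + 4) + 2 = 2 + 2 = 4)
√(-25 + 25) + z(-8, q(5, 0))*Y(13) = √(-25 + 25) + (7 - 1*(-8))*4 = √0 + (7 + 8)*4 = 0 + 15*4 = 0 + 60 = 60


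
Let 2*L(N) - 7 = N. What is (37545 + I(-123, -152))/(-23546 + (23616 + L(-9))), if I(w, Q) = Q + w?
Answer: 37270/69 ≈ 540.14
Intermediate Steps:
L(N) = 7/2 + N/2
(37545 + I(-123, -152))/(-23546 + (23616 + L(-9))) = (37545 + (-152 - 123))/(-23546 + (23616 + (7/2 + (1/2)*(-9)))) = (37545 - 275)/(-23546 + (23616 + (7/2 - 9/2))) = 37270/(-23546 + (23616 - 1)) = 37270/(-23546 + 23615) = 37270/69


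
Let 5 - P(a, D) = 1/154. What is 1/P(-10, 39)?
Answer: 154/769 ≈ 0.20026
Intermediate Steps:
P(a, D) = 769/154 (P(a, D) = 5 - 1/154 = 769/154)
1/P(-10, 39) = 1/(769/154) = 154/769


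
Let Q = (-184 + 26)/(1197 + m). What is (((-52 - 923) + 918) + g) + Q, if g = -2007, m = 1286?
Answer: -5125070/2483 ≈ -2064.1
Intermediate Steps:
Q = -158/2483 (Q = (-184 + 26)/(1197 + 1286) = -158/2483 ≈ -0.063633)
(((-52 - 923) + 918) + g) + Q = (((-52 - 923) + 918) - 2007) - 158/2483 = ((-975 + 918) - 2007) - 158/2483 = (-57 - 2007) - 158/2483 = -2064 - 158/2483 = -5125070/2483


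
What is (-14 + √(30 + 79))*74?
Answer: -1036 + 74*√109 ≈ -263.42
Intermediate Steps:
(-14 + √(30 + 79))*74 = (-14 + √109)*74 = -1036 + 74*√109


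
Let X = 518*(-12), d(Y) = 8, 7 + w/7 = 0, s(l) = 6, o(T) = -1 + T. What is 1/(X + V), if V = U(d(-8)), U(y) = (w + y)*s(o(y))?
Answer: -1/6462 ≈ -0.00015475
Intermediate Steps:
w = -49 (w = -49 + 7*0 = -49 + 0 = -49)
U(y) = -294 + 6*y (U(y) = (-49 + y)*6 = -294 + 6*y)
V = -246 (V = -294 + 6*8 = -294 + 48 = -246)
X = -6216
1/(X + V) = 1/(-6216 - 246) = 1/(-6462) = -1/6462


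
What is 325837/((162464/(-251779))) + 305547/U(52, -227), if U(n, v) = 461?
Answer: -37770298976795/74895904 ≈ -5.0430e+5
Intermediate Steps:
325837/((162464/(-251779))) + 305547/U(52, -227) = 325837/((162464/(-251779))) + 305547/461 = 325837/((162464*(-1/251779))) + 305547*(1/461) = 325837/(-162464/251779) + 305547/461 = 325837*(-251779/162464) + 305547/461 = -82038914023/162464 + 305547/461 = -37770298976795/74895904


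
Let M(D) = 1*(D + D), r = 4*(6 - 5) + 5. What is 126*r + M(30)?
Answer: 1194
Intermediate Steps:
r = 9 (r = 4*1 + 5 = 4 + 5 = 9)
M(D) = 2*D (M(D) = 1*(2*D) = 2*D)
126*r + M(30) = 126*9 + 2*30 = 1134 + 60 = 1194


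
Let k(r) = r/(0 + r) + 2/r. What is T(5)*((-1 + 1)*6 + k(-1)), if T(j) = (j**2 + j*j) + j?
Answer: -55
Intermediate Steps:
T(j) = j + 2*j**2 (T(j) = (j**2 + j**2) + j = 2*j**2 + j = j + 2*j**2)
k(r) = 1 + 2/r (k(r) = r/r + 2/r = 1 + 2/r)
T(5)*((-1 + 1)*6 + k(-1)) = (5*(1 + 2*5))*((-1 + 1)*6 + (2 - 1)/(-1)) = (5*(1 + 10))*(0*6 - 1*1) = (5*11)*(0 - 1) = 55*(-1) = -55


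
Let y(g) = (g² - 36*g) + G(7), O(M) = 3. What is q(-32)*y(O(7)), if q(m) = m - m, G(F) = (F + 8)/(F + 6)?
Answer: 0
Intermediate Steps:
G(F) = (8 + F)/(6 + F)
y(g) = 15/13 + g² - 36*g (y(g) = (g² - 36*g) + (8 + 7)/(6 + 7) = (g² - 36*g) + 15/13 = 15/13 + g² - 36*g)
q(m) = 0
q(-32)*y(O(7)) = 0*(15/13 + 3² - 36*3) = 0*(15/13 + 9 - 108) = 0*(-1272/13) = 0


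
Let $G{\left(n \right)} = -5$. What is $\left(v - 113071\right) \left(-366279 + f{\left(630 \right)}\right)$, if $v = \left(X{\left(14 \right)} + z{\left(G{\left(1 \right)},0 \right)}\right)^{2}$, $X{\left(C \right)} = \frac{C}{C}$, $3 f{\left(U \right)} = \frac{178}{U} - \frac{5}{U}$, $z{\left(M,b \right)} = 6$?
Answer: $\frac{206987873963}{5} \approx 4.1398 \cdot 10^{10}$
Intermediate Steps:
$f{\left(U \right)} = \frac{173}{3 U}$ ($f{\left(U \right)} = \frac{\frac{178}{U} - \frac{5}{U}}{3} = \frac{173 \frac{1}{U}}{3} = \frac{173}{3 U}$)
$X{\left(C \right)} = 1$
$v = 49$ ($v = \left(1 + 6\right)^{2} = 7^{2} = 49$)
$\left(v - 113071\right) \left(-366279 + f{\left(630 \right)}\right) = \left(49 - 113071\right) \left(-366279 + \frac{173}{3 \cdot 630}\right) = - 113022 \left(-366279 + \frac{173}{3} \cdot \frac{1}{630}\right) = - 113022 \left(-366279 + \frac{173}{1890}\right) = \left(-113022\right) \left(- \frac{692267137}{1890}\right) = \frac{206987873963}{5}$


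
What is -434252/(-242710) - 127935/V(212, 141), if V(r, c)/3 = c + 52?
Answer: -394867589/1801655 ≈ -219.17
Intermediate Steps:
V(r, c) = 156 + 3*c (V(r, c) = 3*(c + 52) = 3*(52 + c) = 156 + 3*c)
-434252/(-242710) - 127935/V(212, 141) = -434252/(-242710) - 127935/(156 + 3*141) = -434252*(-1/242710) - 127935/(156 + 423) = 16702/9335 - 127935/579 = 16702/9335 - 127935*1/579 = 16702/9335 - 42645/193 = -394867589/1801655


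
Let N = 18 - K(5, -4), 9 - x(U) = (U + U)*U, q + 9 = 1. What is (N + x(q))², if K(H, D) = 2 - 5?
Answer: 9604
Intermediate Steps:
q = -8 (q = -9 + 1 = -8)
K(H, D) = -3
x(U) = 9 - 2*U² (x(U) = 9 - (U + U)*U = 9 - 2*U*U = 9 - 2*U²)
N = 21 (N = 18 - 1*(-3) = 18 + 3 = 21)
(N + x(q))² = (21 + (9 - 2*(-8)²))² = (21 + (9 - 2*64))² = (21 + (9 - 128))² = (21 - 119)² = (-98)² = 9604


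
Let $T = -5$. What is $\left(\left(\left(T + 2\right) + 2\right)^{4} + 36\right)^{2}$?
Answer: $1369$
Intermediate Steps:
$\left(\left(\left(T + 2\right) + 2\right)^{4} + 36\right)^{2} = \left(\left(\left(-5 + 2\right) + 2\right)^{4} + 36\right)^{2} = \left(\left(-3 + 2\right)^{4} + 36\right)^{2} = \left(\left(-1\right)^{4} + 36\right)^{2} = \left(1 + 36\right)^{2} = 37^{2} = 1369$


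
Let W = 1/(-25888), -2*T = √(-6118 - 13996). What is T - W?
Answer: 1/25888 - I*√20114/2 ≈ 3.8628e-5 - 70.912*I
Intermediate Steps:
T = -I*√20114/2 (T = -√(-6118 - 13996)/2 = -I*√20114/2 ≈ -70.912*I)
W = -1/25888 ≈ -3.8628e-5
T - W = -I*√20114/2 - 1*(-1/25888) = -I*√20114/2 + 1/25888 = 1/25888 - I*√20114/2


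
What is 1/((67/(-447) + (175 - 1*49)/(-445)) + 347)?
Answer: 198915/68937368 ≈ 0.0028854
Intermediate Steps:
1/((67/(-447) + (175 - 1*49)/(-445)) + 347) = 1/((67*(-1/447) + (175 - 49)*(-1/445)) + 347) = 1/((-67/447 + 126*(-1/445)) + 347) = 1/((-67/447 - 126/445) + 347) = 1/(-86137/198915 + 347) = 1/(68937368/198915) = 198915/68937368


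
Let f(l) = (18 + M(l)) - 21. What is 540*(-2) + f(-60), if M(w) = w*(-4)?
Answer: -843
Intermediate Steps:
M(w) = -4*w
f(l) = -3 - 4*l (f(l) = (18 - 4*l) - 21 = -3 - 4*l)
540*(-2) + f(-60) = 540*(-2) + (-3 - 4*(-60)) = -1080 + (-3 + 240) = -1080 + 237 = -843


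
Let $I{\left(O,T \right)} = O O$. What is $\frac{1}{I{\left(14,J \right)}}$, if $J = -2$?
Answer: $\frac{1}{196} \approx 0.005102$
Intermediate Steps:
$I{\left(O,T \right)} = O^{2}$
$\frac{1}{I{\left(14,J \right)}} = \frac{1}{14^{2}} = \frac{1}{196}$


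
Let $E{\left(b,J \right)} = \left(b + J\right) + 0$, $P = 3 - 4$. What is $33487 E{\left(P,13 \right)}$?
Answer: $401844$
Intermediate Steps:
$P = -1$ ($P = 3 - 4 = -1$)
$E{\left(b,J \right)} = J + b$ ($E{\left(b,J \right)} = \left(J + b\right) + 0 = J + b$)
$33487 E{\left(P,13 \right)} = 33487 \left(13 - 1\right) = 33487 \cdot 12 = 401844$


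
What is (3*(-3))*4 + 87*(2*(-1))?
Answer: -210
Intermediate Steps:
(3*(-3))*4 + 87*(2*(-1)) = -9*4 + 87*(-2) = -36 - 174 = -210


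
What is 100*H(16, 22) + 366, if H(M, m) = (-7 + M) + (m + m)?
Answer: 5666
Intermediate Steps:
H(M, m) = -7 + M + 2*m (H(M, m) = (-7 + M) + 2*m = -7 + M + 2*m)
100*H(16, 22) + 366 = 100*(-7 + 16 + 2*22) + 366 = 100*(-7 + 16 + 44) + 366 = 100*53 + 366 = 5300 + 366 = 5666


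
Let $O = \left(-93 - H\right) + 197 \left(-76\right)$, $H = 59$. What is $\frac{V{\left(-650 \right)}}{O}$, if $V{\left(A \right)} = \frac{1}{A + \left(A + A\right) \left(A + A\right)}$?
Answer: $- \frac{1}{25549729400} \approx -3.9139 \cdot 10^{-11}$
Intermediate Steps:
$V{\left(A \right)} = \frac{1}{A + 4 A^{2}}$ ($V{\left(A \right)} = \frac{1}{A + 2 A 2 A} = \frac{1}{A + 4 A^{2}}$)
$O = -15124$ ($O = \left(-93 - 59\right) + 197 \left(-76\right) = \left(-93 - 59\right) - 14972 = -152 - 14972 = -15124$)
$\frac{V{\left(-650 \right)}}{O} = \frac{\frac{1}{-650} \frac{1}{1 + 4 \left(-650\right)}}{-15124} = - \frac{1}{650 \left(1 - 2600\right)} \left(- \frac{1}{15124}\right) = - \frac{1}{650 \left(-2599\right)} \left(- \frac{1}{15124}\right) = \left(- \frac{1}{650}\right) \left(- \frac{1}{2599}\right) \left(- \frac{1}{15124}\right) = \frac{1}{1689350} \left(- \frac{1}{15124}\right) = - \frac{1}{25549729400}$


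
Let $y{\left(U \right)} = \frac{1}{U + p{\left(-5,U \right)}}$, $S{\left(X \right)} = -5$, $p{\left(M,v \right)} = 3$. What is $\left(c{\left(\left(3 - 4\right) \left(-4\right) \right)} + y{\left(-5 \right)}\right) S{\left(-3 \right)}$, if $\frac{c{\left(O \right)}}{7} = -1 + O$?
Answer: $- \frac{205}{2} \approx -102.5$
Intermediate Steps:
$y{\left(U \right)} = \frac{1}{3 + U}$ ($y{\left(U \right)} = \frac{1}{U + 3} = \frac{1}{3 + U}$)
$c{\left(O \right)} = -7 + 7 O$ ($c{\left(O \right)} = 7 \left(-1 + O\right) = -7 + 7 O$)
$\left(c{\left(\left(3 - 4\right) \left(-4\right) \right)} + y{\left(-5 \right)}\right) S{\left(-3 \right)} = \left(\left(-7 + 7 \left(3 - 4\right) \left(-4\right)\right) + \frac{1}{3 - 5}\right) \left(-5\right) = \left(\left(-7 + 7 \left(\left(-1\right) \left(-4\right)\right)\right) + \frac{1}{-2}\right) \left(-5\right) = \left(\left(-7 + 7 \cdot 4\right) - \frac{1}{2}\right) \left(-5\right) = \left(\left(-7 + 28\right) - \frac{1}{2}\right) \left(-5\right) = \left(21 - \frac{1}{2}\right) \left(-5\right) = \frac{41}{2} \left(-5\right) = - \frac{205}{2}$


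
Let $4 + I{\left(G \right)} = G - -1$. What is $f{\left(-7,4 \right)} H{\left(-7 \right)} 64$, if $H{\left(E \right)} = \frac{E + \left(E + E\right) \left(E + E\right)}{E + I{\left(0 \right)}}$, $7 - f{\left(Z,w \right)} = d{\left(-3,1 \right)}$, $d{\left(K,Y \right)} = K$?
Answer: $-12096$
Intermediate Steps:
$I{\left(G \right)} = -3 + G$ ($I{\left(G \right)} = -4 + \left(G - -1\right) = -4 + \left(G + 1\right) = -4 + \left(1 + G\right) = -3 + G$)
$f{\left(Z,w \right)} = 10$ ($f{\left(Z,w \right)} = 7 - -3 = 7 + 3 = 10$)
$H{\left(E \right)} = \frac{E + 4 E^{2}}{-3 + E}$ ($H{\left(E \right)} = \frac{E + \left(E + E\right) \left(E + E\right)}{E + \left(-3 + 0\right)} = \frac{E + 2 E 2 E}{E - 3} = \frac{E + 4 E^{2}}{-3 + E}$)
$f{\left(-7,4 \right)} H{\left(-7 \right)} 64 = 10 \left(- \frac{7 \left(1 + 4 \left(-7\right)\right)}{-3 - 7}\right) 64 = 10 \left(- \frac{7 \left(1 - 28\right)}{-10}\right) 64 = 10 \left(\left(-7\right) \left(- \frac{1}{10}\right) \left(-27\right)\right) 64 = 10 \left(- \frac{189}{10}\right) 64 = \left(-189\right) 64 = -12096$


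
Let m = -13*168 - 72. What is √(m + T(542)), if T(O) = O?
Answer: I*√1714 ≈ 41.401*I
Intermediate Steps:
m = -2256 (m = -2184 - 72 = -2256)
√(m + T(542)) = √(-2256 + 542) = √(-1714) = I*√1714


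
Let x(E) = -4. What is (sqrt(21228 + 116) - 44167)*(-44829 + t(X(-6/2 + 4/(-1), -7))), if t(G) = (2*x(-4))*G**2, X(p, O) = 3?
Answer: 1983142467 - 179604*sqrt(1334) ≈ 1.9766e+9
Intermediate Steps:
t(G) = -8*G**2 (t(G) = (2*(-4))*G**2 = -8*G**2)
(sqrt(21228 + 116) - 44167)*(-44829 + t(X(-6/2 + 4/(-1), -7))) = (sqrt(21228 + 116) - 44167)*(-44829 - 8*3**2) = (sqrt(21344) - 44167)*(-44829 - 8*9) = (4*sqrt(1334) - 44167)*(-44829 - 72) = (-44167 + 4*sqrt(1334))*(-44901) = 1983142467 - 179604*sqrt(1334)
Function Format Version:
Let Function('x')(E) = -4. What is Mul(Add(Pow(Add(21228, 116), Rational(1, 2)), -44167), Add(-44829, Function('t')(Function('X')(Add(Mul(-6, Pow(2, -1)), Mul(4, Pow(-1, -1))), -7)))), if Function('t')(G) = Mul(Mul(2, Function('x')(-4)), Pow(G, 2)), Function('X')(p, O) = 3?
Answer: Add(1983142467, Mul(-179604, Pow(1334, Rational(1, 2)))) ≈ 1.9766e+9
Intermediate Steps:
Function('t')(G) = Mul(-8, Pow(G, 2)) (Function('t')(G) = Mul(Mul(2, -4), Pow(G, 2)) = Mul(-8, Pow(G, 2)))
Mul(Add(Pow(Add(21228, 116), Rational(1, 2)), -44167), Add(-44829, Function('t')(Function('X')(Add(Mul(-6, Pow(2, -1)), Mul(4, Pow(-1, -1))), -7)))) = Mul(Add(Pow(Add(21228, 116), Rational(1, 2)), -44167), Add(-44829, Mul(-8, Pow(3, 2)))) = Mul(Add(Pow(21344, Rational(1, 2)), -44167), Add(-44829, Mul(-8, 9))) = Mul(Add(Mul(4, Pow(1334, Rational(1, 2))), -44167), Add(-44829, -72)) = Mul(Add(-44167, Mul(4, Pow(1334, Rational(1, 2)))), -44901) = Add(1983142467, Mul(-179604, Pow(1334, Rational(1, 2))))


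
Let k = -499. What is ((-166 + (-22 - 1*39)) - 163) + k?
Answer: -889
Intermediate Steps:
((-166 + (-22 - 1*39)) - 163) + k = ((-166 + (-22 - 1*39)) - 163) - 499 = ((-166 + (-22 - 39)) - 163) - 499 = ((-166 - 61) - 163) - 499 = (-227 - 163) - 499 = -390 - 499 = -889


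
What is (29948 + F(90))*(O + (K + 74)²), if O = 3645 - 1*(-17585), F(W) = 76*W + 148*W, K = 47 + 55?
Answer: 2615938248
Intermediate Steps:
K = 102
F(W) = 224*W
O = 21230 (O = 3645 + 17585 = 21230)
(29948 + F(90))*(O + (K + 74)²) = (29948 + 224*90)*(21230 + (102 + 74)²) = (29948 + 20160)*(21230 + 176²) = 50108*(21230 + 30976) = 50108*52206 = 2615938248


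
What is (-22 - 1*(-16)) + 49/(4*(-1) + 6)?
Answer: 37/2 ≈ 18.500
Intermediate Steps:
(-22 - 1*(-16)) + 49/(4*(-1) + 6) = (-22 + 16) + 49/(-4 + 6) = -6 + 49/2 = 37/2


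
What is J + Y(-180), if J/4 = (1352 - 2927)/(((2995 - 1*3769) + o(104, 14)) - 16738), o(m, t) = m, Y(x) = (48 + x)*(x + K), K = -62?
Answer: 139021863/4352 ≈ 31944.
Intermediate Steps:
Y(x) = (-62 + x)*(48 + x) (Y(x) = (48 + x)*(x - 62) = (48 + x)*(-62 + x) = (-62 + x)*(48 + x))
J = 1575/4352 (J = 4*((1352 - 2927)/(((2995 - 1*3769) + 104) - 16738)) = 4*(-1575/(((2995 - 3769) + 104) - 16738)) = 4*(-1575/((-774 + 104) - 16738)) = 4*(-1575/(-670 - 16738)) = 4*(-1575/(-17408)) = 4*(-1575*(-1/17408)) = 4*(1575/17408) = 1575/4352 ≈ 0.36190)
J + Y(-180) = 1575/4352 + (-2976 + (-180)² - 14*(-180)) = 1575/4352 + (-2976 + 32400 + 2520) = 1575/4352 + 31944 = 139021863/4352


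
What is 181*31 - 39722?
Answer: -34111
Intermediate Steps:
181*31 - 39722 = 5611 - 39722 = -34111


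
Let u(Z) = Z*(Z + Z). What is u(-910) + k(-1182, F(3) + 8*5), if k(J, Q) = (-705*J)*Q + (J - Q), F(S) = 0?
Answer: 34987378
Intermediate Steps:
u(Z) = 2*Z² (u(Z) = Z*(2*Z) = 2*Z²)
k(J, Q) = J - Q - 705*J*Q (k(J, Q) = -705*J*Q + (J - Q) = J - Q - 705*J*Q)
u(-910) + k(-1182, F(3) + 8*5) = 2*(-910)² + (-1182 - (0 + 8*5) - 705*(-1182)*(0 + 8*5)) = 2*828100 + (-1182 - (0 + 40) - 705*(-1182)*(0 + 40)) = 1656200 + (-1182 - 1*40 - 705*(-1182)*40) = 1656200 + (-1182 - 40 + 33332400) = 1656200 + 33331178 = 34987378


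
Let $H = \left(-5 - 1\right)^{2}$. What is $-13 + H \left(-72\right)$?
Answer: $-2605$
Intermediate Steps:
$H = 36$ ($H = \left(-6\right)^{2} = 36$)
$-13 + H \left(-72\right) = -13 + 36 \left(-72\right) = -13 - 2592 = -2605$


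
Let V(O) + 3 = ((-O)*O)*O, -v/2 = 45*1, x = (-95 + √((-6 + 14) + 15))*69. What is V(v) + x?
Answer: 722442 + 69*√23 ≈ 7.2277e+5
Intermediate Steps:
x = -6555 + 69*√23 (x = (-95 + √(8 + 15))*69 = (-95 + √23)*69 = -6555 + 69*√23 ≈ -6224.1)
v = -90 ≈ -90.000
V(O) = -3 - O³ (V(O) = -3 + ((-O)*O)*O = -3 + (-O²)*O = -3 - O³)
V(v) + x = (-3 - 1*(-90)³) + (-6555 + 69*√23) = (-3 - 1*(-729000)) + (-6555 + 69*√23) = (-3 + 729000) + (-6555 + 69*√23) = 728997 + (-6555 + 69*√23) = 722442 + 69*√23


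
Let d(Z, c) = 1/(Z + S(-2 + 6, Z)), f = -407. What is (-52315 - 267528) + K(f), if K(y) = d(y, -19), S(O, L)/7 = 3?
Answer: -123459399/386 ≈ -3.1984e+5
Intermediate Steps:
S(O, L) = 21 (S(O, L) = 7*3 = 21)
d(Z, c) = 1/(21 + Z) (d(Z, c) = 1/(Z + 21) = 1/(21 + Z))
K(y) = 1/(21 + y)
(-52315 - 267528) + K(f) = (-52315 - 267528) + 1/(21 - 407) = -319843 + 1/(-386) = -319843 - 1/386 = -123459399/386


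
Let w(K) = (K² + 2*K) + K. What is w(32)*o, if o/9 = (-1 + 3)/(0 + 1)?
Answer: 20160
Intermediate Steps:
w(K) = K² + 3*K
o = 18 (o = 9*((-1 + 3)/(0 + 1)) = 9*(2/1) = 9*(1*2) = 9*2 = 18)
w(32)*o = (32*(3 + 32))*18 = (32*35)*18 = 1120*18 = 20160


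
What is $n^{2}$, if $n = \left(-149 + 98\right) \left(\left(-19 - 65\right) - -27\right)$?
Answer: $8450649$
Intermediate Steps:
$n = 2907$ ($n = - 51 \left(-84 + \left(-11 + 38\right)\right) = - 51 \left(-84 + 27\right) = \left(-51\right) \left(-57\right) = 2907$)
$n^{2} = 2907^{2} = 8450649$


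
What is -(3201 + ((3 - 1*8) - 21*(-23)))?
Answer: -3679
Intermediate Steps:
-(3201 + ((3 - 1*8) - 21*(-23))) = -(3201 + ((3 - 8) + 483)) = -(3201 + (-5 + 483)) = -(3201 + 478) = -1*3679 = -3679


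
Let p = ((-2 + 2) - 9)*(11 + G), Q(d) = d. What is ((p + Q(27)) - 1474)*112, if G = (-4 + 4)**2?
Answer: -173152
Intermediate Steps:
G = 0 (G = 0**2 = 0)
p = -99 (p = ((-2 + 2) - 9)*(11 + 0) = (0 - 9)*11 = -9*11 = -99)
((p + Q(27)) - 1474)*112 = ((-99 + 27) - 1474)*112 = (-72 - 1474)*112 = -1546*112 = -173152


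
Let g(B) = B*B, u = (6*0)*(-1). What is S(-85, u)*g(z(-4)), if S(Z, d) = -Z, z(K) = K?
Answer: 1360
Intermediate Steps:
u = 0 (u = 0*(-1) = 0)
g(B) = B²
S(-85, u)*g(z(-4)) = -1*(-85)*(-4)² = 85*16 = 1360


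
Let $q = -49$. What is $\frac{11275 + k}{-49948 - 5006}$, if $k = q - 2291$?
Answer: $- \frac{8935}{54954} \approx -0.16259$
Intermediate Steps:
$k = -2340$ ($k = -49 - 2291 = -2340$)
$\frac{11275 + k}{-49948 - 5006} = \frac{11275 - 2340}{-49948 - 5006} = \frac{8935}{-54954} = 8935 \left(- \frac{1}{54954}\right) = - \frac{8935}{54954}$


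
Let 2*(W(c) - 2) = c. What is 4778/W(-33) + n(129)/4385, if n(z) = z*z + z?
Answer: -8283346/25433 ≈ -325.69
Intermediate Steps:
W(c) = 2 + c/2
n(z) = z + z² (n(z) = z² + z = z + z²)
4778/W(-33) + n(129)/4385 = 4778/(2 + (½)*(-33)) + (129*(1 + 129))/4385 = 4778/(2 - 33/2) + (129*130)*(1/4385) = 4778/(-29/2) + 16770*(1/4385) = 4778*(-2/29) + 3354/877 = -9556/29 + 3354/877 = -8283346/25433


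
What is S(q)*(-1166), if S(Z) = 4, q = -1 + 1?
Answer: -4664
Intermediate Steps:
q = 0
S(q)*(-1166) = 4*(-1166) = -4664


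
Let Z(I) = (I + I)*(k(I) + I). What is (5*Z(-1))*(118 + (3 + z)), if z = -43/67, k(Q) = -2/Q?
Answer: -80640/67 ≈ -1203.6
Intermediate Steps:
z = -43/67 (z = -43*1/67 = -43/67 ≈ -0.64179)
Z(I) = 2*I*(I - 2/I) (Z(I) = (I + I)*(-2/I + I) = (2*I)*(I - 2/I) = 2*I*(I - 2/I))
(5*Z(-1))*(118 + (3 + z)) = (5*(-4 + 2*(-1)²))*(118 + (3 - 43/67)) = (5*(-4 + 2*1))*(118 + 158/67) = (5*(-4 + 2))*(8064/67) = (5*(-2))*(8064/67) = -10*8064/67 = -80640/67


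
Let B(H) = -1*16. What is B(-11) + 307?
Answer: 291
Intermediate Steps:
B(H) = -16
B(-11) + 307 = -16 + 307 = 291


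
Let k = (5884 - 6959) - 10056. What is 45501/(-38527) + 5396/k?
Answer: -714363323/428844037 ≈ -1.6658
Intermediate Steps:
k = -11131 (k = -1075 - 10056 = -11131)
45501/(-38527) + 5396/k = 45501/(-38527) + 5396/(-11131) = 45501*(-1/38527) + 5396*(-1/11131) = -45501/38527 - 5396/11131 = -714363323/428844037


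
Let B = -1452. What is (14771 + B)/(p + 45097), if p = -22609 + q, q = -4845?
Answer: 13319/17643 ≈ 0.75492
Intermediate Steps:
p = -27454 (p = -22609 - 4845 = -27454)
(14771 + B)/(p + 45097) = (14771 - 1452)/(-27454 + 45097) = 13319/17643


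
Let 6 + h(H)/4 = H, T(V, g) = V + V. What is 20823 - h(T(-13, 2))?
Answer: 20951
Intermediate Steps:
T(V, g) = 2*V
h(H) = -24 + 4*H
20823 - h(T(-13, 2)) = 20823 - (-24 + 4*(2*(-13))) = 20823 - (-24 + 4*(-26)) = 20823 - (-24 - 104) = 20823 - 1*(-128) = 20823 + 128 = 20951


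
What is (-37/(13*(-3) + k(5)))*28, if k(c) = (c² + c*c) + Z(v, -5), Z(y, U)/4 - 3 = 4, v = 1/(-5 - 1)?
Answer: -1036/39 ≈ -26.564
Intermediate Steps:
v = -⅙ (v = 1/(-6) = -⅙ ≈ -0.16667)
Z(y, U) = 28 (Z(y, U) = 12 + 4*4 = 12 + 16 = 28)
k(c) = 28 + 2*c² (k(c) = (c² + c*c) + 28 = (c² + c²) + 28 = 2*c² + 28 = 28 + 2*c²)
(-37/(13*(-3) + k(5)))*28 = (-37/(13*(-3) + (28 + 2*5²)))*28 = (-37/(-39 + (28 + 2*25)))*28 = (-37/(-39 + (28 + 50)))*28 = (-37/(-39 + 78))*28 = (-37/39)*28 = ((1/39)*(-37))*28 = -37/39*28 = -1036/39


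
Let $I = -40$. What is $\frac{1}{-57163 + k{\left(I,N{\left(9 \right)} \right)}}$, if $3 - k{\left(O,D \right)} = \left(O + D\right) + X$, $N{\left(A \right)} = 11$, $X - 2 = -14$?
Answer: $- \frac{1}{57119} \approx -1.7507 \cdot 10^{-5}$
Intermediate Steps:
$X = -12$ ($X = 2 - 14 = -12$)
$k{\left(O,D \right)} = 15 - D - O$ ($k{\left(O,D \right)} = 3 - \left(\left(O + D\right) - 12\right) = 3 - \left(\left(D + O\right) - 12\right) = 3 - \left(-12 + D + O\right) = 15 - D - O$)
$\frac{1}{-57163 + k{\left(I,N{\left(9 \right)} \right)}} = \frac{1}{-57163 - -44} = \frac{1}{-57163 + \left(15 - 11 + 40\right)} = \frac{1}{-57163 + 44} = \frac{1}{-57119} = - \frac{1}{57119}$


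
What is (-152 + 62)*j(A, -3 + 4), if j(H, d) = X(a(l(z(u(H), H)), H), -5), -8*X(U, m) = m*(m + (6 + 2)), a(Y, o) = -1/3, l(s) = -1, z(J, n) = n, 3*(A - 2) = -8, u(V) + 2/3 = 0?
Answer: -675/4 ≈ -168.75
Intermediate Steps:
u(V) = -⅔ (u(V) = -⅔ + 0 = -⅔)
A = -⅔ (A = 2 + (⅓)*(-8) = 2 - 8/3 = -⅔ ≈ -0.66667)
a(Y, o) = -⅓ (a(Y, o) = -1*⅓ = -⅓)
X(U, m) = -m*(8 + m)/8 (X(U, m) = -m*(m + (6 + 2))/8 = -m*(m + 8)/8 = -m*(8 + m)/8)
j(H, d) = 15/8 (j(H, d) = -⅛*(-5)*(8 - 5) = -⅛*(-5)*3 = 15/8)
(-152 + 62)*j(A, -3 + 4) = (-152 + 62)*(15/8) = -90*15/8 = -675/4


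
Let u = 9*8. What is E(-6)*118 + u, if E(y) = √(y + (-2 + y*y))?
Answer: 72 + 236*√7 ≈ 696.40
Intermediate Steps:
u = 72
E(y) = √(-2 + y + y²) (E(y) = √(y + (-2 + y²)) = √(-2 + y + y²))
E(-6)*118 + u = √(-2 - 6 + (-6)²)*118 + 72 = √(-2 - 6 + 36)*118 + 72 = √28*118 + 72 = (2*√7)*118 + 72 = 236*√7 + 72 = 72 + 236*√7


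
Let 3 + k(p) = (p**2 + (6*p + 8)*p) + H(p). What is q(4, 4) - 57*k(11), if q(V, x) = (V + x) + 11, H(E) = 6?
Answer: -53447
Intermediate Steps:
q(V, x) = 11 + V + x
k(p) = 3 + p**2 + p*(8 + 6*p) (k(p) = -3 + ((p**2 + (6*p + 8)*p) + 6) = -3 + ((p**2 + (8 + 6*p)*p) + 6) = -3 + ((p**2 + p*(8 + 6*p)) + 6) = -3 + (6 + p**2 + p*(8 + 6*p)) = 3 + p**2 + p*(8 + 6*p))
q(4, 4) - 57*k(11) = (11 + 4 + 4) - 57*(3 + 7*11**2 + 8*11) = 19 - 57*(3 + 7*121 + 88) = 19 - 57*(3 + 847 + 88) = 19 - 57*938 = 19 - 53466 = -53447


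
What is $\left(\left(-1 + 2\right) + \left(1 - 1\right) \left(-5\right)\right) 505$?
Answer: $505$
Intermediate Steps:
$\left(\left(-1 + 2\right) + \left(1 - 1\right) \left(-5\right)\right) 505 = \left(1 + 0 \left(-5\right)\right) 505 = \left(1 + 0\right) 505 = 1 \cdot 505 = 505$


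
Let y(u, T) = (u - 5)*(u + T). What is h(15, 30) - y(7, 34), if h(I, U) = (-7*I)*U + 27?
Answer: -3205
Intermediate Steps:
h(I, U) = 27 - 7*I*U (h(I, U) = -7*I*U + 27 = 27 - 7*I*U)
y(u, T) = (-5 + u)*(T + u)
h(15, 30) - y(7, 34) = (27 - 7*15*30) - (7² - 5*34 - 5*7 + 34*7) = (27 - 3150) - (49 - 170 - 35 + 238) = -3123 - 1*82 = -3123 - 82 = -3205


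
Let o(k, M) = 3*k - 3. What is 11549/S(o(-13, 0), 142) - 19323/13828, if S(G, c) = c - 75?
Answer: 158404931/926476 ≈ 170.98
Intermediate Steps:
o(k, M) = -3 + 3*k
S(G, c) = -75 + c
11549/S(o(-13, 0), 142) - 19323/13828 = 11549/(-75 + 142) - 19323/13828 = 11549/67 - 19323*1/13828 = 11549*(1/67) - 19323/13828 = 11549/67 - 19323/13828 = 158404931/926476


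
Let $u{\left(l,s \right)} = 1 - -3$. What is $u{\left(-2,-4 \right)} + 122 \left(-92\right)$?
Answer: $-11220$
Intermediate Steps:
$u{\left(l,s \right)} = 4$ ($u{\left(l,s \right)} = 1 + 3 = 4$)
$u{\left(-2,-4 \right)} + 122 \left(-92\right) = 4 + 122 \left(-92\right) = 4 - 11224 = -11220$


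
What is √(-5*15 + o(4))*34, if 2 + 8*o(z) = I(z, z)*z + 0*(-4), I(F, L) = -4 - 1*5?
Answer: 17*I*√319 ≈ 303.63*I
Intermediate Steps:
I(F, L) = -9 (I(F, L) = -4 - 5 = -9)
o(z) = -¼ - 9*z/8 (o(z) = -¼ + (-9*z + 0*(-4))/8 = -¼ + (-9*z + 0)/8 = -¼ + (-9*z)/8 = -¼ - 9*z/8)
√(-5*15 + o(4))*34 = √(-5*15 + (-¼ - 9/8*4))*34 = √(-75 + (-¼ - 9/2))*34 = √(-75 - 19/4)*34 = √(-319/4)*34 = (I*√319/2)*34 = 17*I*√319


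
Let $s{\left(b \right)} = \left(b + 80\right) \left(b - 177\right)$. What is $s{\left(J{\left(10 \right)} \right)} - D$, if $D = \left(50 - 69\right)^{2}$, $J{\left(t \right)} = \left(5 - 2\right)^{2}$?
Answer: $-15313$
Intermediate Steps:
$J{\left(t \right)} = 9$ ($J{\left(t \right)} = 3^{2} = 9$)
$s{\left(b \right)} = \left(-177 + b\right) \left(80 + b\right)$ ($s{\left(b \right)} = \left(80 + b\right) \left(-177 + b\right) = \left(-177 + b\right) \left(80 + b\right)$)
$D = 361$ ($D = \left(-19\right)^{2} = 361$)
$s{\left(J{\left(10 \right)} \right)} - D = \left(-14160 + 9^{2} - 873\right) - 361 = \left(-14160 + 81 - 873\right) - 361 = -14952 - 361 = -15313$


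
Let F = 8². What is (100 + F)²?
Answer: 26896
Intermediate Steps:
F = 64
(100 + F)² = (100 + 64)² = 164² = 26896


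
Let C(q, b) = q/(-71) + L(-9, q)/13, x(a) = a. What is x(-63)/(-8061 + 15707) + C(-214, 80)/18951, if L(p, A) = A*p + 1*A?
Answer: -151323935/133742096358 ≈ -0.0011315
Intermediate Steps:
L(p, A) = A + A*p (L(p, A) = A*p + A = A + A*p)
C(q, b) = -581*q/923 (C(q, b) = q/(-71) + (q*(1 - 9))/13 = q*(-1/71) + (q*(-8))*(1/13) = -q/71 - 8*q*(1/13) = -q/71 - 8*q/13 = -581*q/923)
x(-63)/(-8061 + 15707) + C(-214, 80)/18951 = -63/(-8061 + 15707) - 581/923*(-214)/18951 = -63/7646 + (124334/923)*(1/18951) = -63*1/7646 + 124334/17491773 = -63/7646 + 124334/17491773 = -151323935/133742096358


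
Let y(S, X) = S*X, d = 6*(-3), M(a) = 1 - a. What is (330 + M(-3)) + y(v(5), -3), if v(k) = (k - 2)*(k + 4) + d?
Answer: 307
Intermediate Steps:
d = -18
v(k) = -18 + (-2 + k)*(4 + k) (v(k) = (k - 2)*(k + 4) - 18 = (-2 + k)*(4 + k) - 18 = -18 + (-2 + k)*(4 + k))
(330 + M(-3)) + y(v(5), -3) = (330 + (1 - 1*(-3))) + (-26 + 5² + 2*5)*(-3) = (330 + (1 + 3)) + (-26 + 25 + 10)*(-3) = (330 + 4) + 9*(-3) = 334 - 27 = 307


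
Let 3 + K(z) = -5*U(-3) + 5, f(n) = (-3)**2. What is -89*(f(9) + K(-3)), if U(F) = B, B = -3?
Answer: -2314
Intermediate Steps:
f(n) = 9
U(F) = -3
K(z) = 17 (K(z) = -3 + (-5*(-3) + 5) = -3 + (15 + 5) = -3 + 20 = 17)
-89*(f(9) + K(-3)) = -89*(9 + 17) = -89*26 = -2314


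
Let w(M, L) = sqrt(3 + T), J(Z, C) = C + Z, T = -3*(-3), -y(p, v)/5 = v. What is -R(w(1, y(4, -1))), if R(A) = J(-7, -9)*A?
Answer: 32*sqrt(3) ≈ 55.426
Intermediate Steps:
y(p, v) = -5*v
T = 9
w(M, L) = 2*sqrt(3) (w(M, L) = sqrt(3 + 9) = sqrt(12) = 2*sqrt(3))
R(A) = -16*A (R(A) = (-9 - 7)*A = -16*A)
-R(w(1, y(4, -1))) = -(-16)*2*sqrt(3) = -(-32)*sqrt(3) = 32*sqrt(3)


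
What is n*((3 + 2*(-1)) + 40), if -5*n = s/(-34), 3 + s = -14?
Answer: -41/10 ≈ -4.1000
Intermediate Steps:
s = -17 (s = -3 - 14 = -17)
n = -⅒ (n = -(-17)/(5*(-34)) = -(-17)*(-1)/(5*34) = -⅕*½ = -⅒ ≈ -0.10000)
n*((3 + 2*(-1)) + 40) = -((3 + 2*(-1)) + 40)/10 = -((3 - 2) + 40)/10 = -(1 + 40)/10 = -⅒*41 = -41/10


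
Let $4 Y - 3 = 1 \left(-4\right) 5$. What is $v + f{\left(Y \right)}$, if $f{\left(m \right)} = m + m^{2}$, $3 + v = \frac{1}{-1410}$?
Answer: $\frac{121957}{11280} \approx 10.812$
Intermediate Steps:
$Y = - \frac{17}{4}$ ($Y = \frac{3}{4} + \frac{1 \left(-4\right) 5}{4} = \frac{3}{4} + \frac{\left(-4\right) 5}{4} = \frac{3}{4} + \frac{1}{4} \left(-20\right) = \frac{3}{4} - 5 = - \frac{17}{4} \approx -4.25$)
$v = - \frac{4231}{1410}$ ($v = -3 + \frac{1}{-1410} = -3 - \frac{1}{1410} = - \frac{4231}{1410} \approx -3.0007$)
$v + f{\left(Y \right)} = - \frac{4231}{1410} - \frac{17 \left(1 - \frac{17}{4}\right)}{4} = - \frac{4231}{1410} - - \frac{221}{16} = - \frac{4231}{1410} + \frac{221}{16} = \frac{121957}{11280}$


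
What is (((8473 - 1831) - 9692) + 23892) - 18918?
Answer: 1924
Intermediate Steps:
(((8473 - 1831) - 9692) + 23892) - 18918 = ((6642 - 9692) + 23892) - 18918 = (-3050 + 23892) - 18918 = 20842 - 18918 = 1924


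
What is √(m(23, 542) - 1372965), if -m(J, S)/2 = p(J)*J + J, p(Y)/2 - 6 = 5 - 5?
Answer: I*√1373563 ≈ 1172.0*I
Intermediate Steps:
p(Y) = 12 (p(Y) = 12 + 2*(5 - 5) = 12 + 2*0 = 12 + 0 = 12)
m(J, S) = -26*J (m(J, S) = -2*(12*J + J) = -26*J)
√(m(23, 542) - 1372965) = √(-26*23 - 1372965) = √(-598 - 1372965) = √(-1373563) = I*√1373563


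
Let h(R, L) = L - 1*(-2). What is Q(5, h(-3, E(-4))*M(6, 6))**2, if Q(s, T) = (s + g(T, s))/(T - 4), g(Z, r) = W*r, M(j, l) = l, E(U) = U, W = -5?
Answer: 25/16 ≈ 1.5625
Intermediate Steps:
h(R, L) = 2 + L (h(R, L) = L + 2 = 2 + L)
g(Z, r) = -5*r
Q(s, T) = -4*s/(-4 + T) (Q(s, T) = (s - 5*s)/(T - 4) = (-4*s)/(-4 + T) = -4*s/(-4 + T))
Q(5, h(-3, E(-4))*M(6, 6))**2 = (-4*5/(-4 + (2 - 4)*6))**2 = (-4*5/(-4 - 2*6))**2 = (-4*5/(-4 - 12))**2 = (-4*5/(-16))**2 = (-4*5*(-1/16))**2 = (5/4)**2 = 25/16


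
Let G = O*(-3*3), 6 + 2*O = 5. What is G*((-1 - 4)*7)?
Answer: -315/2 ≈ -157.50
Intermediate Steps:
O = -½ (O = -3 + (½)*5 = -3 + 5/2 = -½ ≈ -0.50000)
G = 9/2 (G = -(-3)*3/2 = -½*(-9) = 9/2 ≈ 4.5000)
G*((-1 - 4)*7) = 9*((-1 - 4)*7)/2 = 9*(-5*7)/2 = (9/2)*(-35) = -315/2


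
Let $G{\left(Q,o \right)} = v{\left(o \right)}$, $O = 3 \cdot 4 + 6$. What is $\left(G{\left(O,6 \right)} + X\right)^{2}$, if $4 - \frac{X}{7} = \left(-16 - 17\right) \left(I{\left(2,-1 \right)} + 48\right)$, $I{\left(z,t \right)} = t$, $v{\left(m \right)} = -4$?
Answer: $118396161$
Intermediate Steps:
$O = 18$ ($O = 12 + 6 = 18$)
$G{\left(Q,o \right)} = -4$
$X = 10885$ ($X = 28 - 7 \left(-16 - 17\right) \left(-1 + 48\right) = 28 - 7 \left(\left(-33\right) 47\right) = 28 - -10857 = 28 + 10857 = 10885$)
$\left(G{\left(O,6 \right)} + X\right)^{2} = \left(-4 + 10885\right)^{2} = 10881^{2} = 118396161$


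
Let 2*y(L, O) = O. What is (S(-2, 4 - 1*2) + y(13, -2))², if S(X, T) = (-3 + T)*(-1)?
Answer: 0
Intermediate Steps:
y(L, O) = O/2
S(X, T) = 3 - T
(S(-2, 4 - 1*2) + y(13, -2))² = ((3 - (4 - 1*2)) + (½)*(-2))² = ((3 - (4 - 2)) - 1)² = ((3 - 1*2) - 1)² = ((3 - 2) - 1)² = (1 - 1)² = 0² = 0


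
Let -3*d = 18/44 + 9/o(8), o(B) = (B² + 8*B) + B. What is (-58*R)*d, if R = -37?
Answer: -254301/748 ≈ -339.97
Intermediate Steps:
o(B) = B² + 9*B
d = -237/1496 (d = -(18/44 + 9/((8*(9 + 8))))/3 = -(18*(1/44) + 9/((8*17)))/3 = -(9/22 + 9/136)/3 = -⅓*711/1496 = -237/1496 ≈ -0.15842)
(-58*R)*d = -58*(-37)*(-237/1496) = 2146*(-237/1496) = -254301/748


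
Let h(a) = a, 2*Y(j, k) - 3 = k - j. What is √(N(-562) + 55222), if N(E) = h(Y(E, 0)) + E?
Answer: √219770/2 ≈ 234.40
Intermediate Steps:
Y(j, k) = 3/2 + k/2 - j/2 (Y(j, k) = 3/2 + (k - j)/2 = 3/2 + (k/2 - j/2) = 3/2 + k/2 - j/2)
N(E) = 3/2 + E/2 (N(E) = (3/2 + (½)*0 - E/2) + E = (3/2 + 0 - E/2) + E = (3/2 - E/2) + E = 3/2 + E/2)
√(N(-562) + 55222) = √((3/2 + (½)*(-562)) + 55222) = √((3/2 - 281) + 55222) = √(-559/2 + 55222) = √(109885/2) = √219770/2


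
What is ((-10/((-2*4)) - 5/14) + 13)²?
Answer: 151321/784 ≈ 193.01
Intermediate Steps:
((-10/((-2*4)) - 5/14) + 13)² = ((-10/(-8) - 5*1/14) + 13)² = ((-10*(-⅛) - 5/14) + 13)² = ((5/4 - 5/14) + 13)² = (25/28 + 13)² = (389/28)² = 151321/784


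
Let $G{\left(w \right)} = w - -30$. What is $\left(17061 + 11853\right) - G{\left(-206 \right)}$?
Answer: $29090$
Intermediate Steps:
$G{\left(w \right)} = 30 + w$ ($G{\left(w \right)} = w + 30 = 30 + w$)
$\left(17061 + 11853\right) - G{\left(-206 \right)} = \left(17061 + 11853\right) - \left(30 - 206\right) = 28914 - -176 = 28914 + 176 = 29090$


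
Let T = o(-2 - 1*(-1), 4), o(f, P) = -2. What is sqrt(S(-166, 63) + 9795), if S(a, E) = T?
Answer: sqrt(9793) ≈ 98.960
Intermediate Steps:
T = -2
S(a, E) = -2
sqrt(S(-166, 63) + 9795) = sqrt(-2 + 9795) = sqrt(9793)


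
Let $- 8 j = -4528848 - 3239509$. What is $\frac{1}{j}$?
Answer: $\frac{8}{7768357} \approx 1.0298 \cdot 10^{-6}$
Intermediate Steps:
$j = \frac{7768357}{8}$ ($j = - \frac{-4528848 - 3239509}{8} = \left(- \frac{1}{8}\right) \left(-7768357\right) = \frac{7768357}{8} \approx 9.7105 \cdot 10^{5}$)
$\frac{1}{j} = \frac{1}{\frac{7768357}{8}} = \frac{8}{7768357}$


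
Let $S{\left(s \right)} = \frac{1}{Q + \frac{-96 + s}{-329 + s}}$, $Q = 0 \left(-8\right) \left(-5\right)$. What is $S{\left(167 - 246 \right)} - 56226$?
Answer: $- \frac{9839142}{175} \approx -56224.0$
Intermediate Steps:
$Q = 0$ ($Q = 0 \left(-5\right) = 0$)
$S{\left(s \right)} = \frac{-329 + s}{-96 + s}$ ($S{\left(s \right)} = \frac{1}{0 + \frac{-96 + s}{-329 + s}} = \frac{1}{\frac{1}{-329 + s} \left(-96 + s\right)} = \frac{-329 + s}{-96 + s}$)
$S{\left(167 - 246 \right)} - 56226 = \frac{-329 + \left(167 - 246\right)}{-96 + \left(167 - 246\right)} - 56226 = \frac{-329 - 79}{-96 - 79} - 56226 = \frac{1}{-175} \left(-408\right) - 56226 = \left(- \frac{1}{175}\right) \left(-408\right) - 56226 = \frac{408}{175} - 56226 = - \frac{9839142}{175}$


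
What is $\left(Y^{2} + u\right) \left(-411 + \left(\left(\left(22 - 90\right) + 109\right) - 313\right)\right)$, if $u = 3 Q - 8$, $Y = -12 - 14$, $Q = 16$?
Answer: $-489028$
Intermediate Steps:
$Y = -26$
$u = 40$ ($u = 3 \cdot 16 - 8 = 48 - 8 = 40$)
$\left(Y^{2} + u\right) \left(-411 + \left(\left(\left(22 - 90\right) + 109\right) - 313\right)\right) = \left(\left(-26\right)^{2} + 40\right) \left(-411 + \left(\left(\left(22 - 90\right) + 109\right) - 313\right)\right) = \left(676 + 40\right) \left(-411 + \left(\left(-68 + 109\right) - 313\right)\right) = 716 \left(-411 + \left(41 - 313\right)\right) = 716 \left(-411 - 272\right) = 716 \left(-683\right) = -489028$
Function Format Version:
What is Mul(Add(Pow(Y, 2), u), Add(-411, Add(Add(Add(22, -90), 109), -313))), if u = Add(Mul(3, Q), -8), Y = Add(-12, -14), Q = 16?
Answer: -489028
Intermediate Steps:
Y = -26
u = 40 (u = Add(Mul(3, 16), -8) = Add(48, -8) = 40)
Mul(Add(Pow(Y, 2), u), Add(-411, Add(Add(Add(22, -90), 109), -313))) = Mul(Add(Pow(-26, 2), 40), Add(-411, Add(Add(Add(22, -90), 109), -313))) = Mul(Add(676, 40), Add(-411, Add(Add(-68, 109), -313))) = Mul(716, Add(-411, Add(41, -313))) = Mul(716, Add(-411, -272)) = Mul(716, -683) = -489028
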